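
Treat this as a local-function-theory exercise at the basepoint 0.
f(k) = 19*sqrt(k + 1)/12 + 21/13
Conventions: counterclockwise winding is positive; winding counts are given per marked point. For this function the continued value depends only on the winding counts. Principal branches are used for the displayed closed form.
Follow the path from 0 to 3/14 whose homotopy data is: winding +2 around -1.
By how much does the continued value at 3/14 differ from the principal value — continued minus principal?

Continued minus principal equals 0.

The rational part is single-valued and drops out of the difference; each branch term changes only by its own monodromy.
(19/12)*sqrt(1 - k/(-1)): winding +2 is even, the square root returns to the same sheet, contribution 0.
Summing the contributions at k = 3/14 gives 0.


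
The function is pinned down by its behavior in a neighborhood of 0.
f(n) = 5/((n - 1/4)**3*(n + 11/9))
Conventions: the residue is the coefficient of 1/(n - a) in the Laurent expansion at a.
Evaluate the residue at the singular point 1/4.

The residue is 233280/148877.

At the order-3 pole 1/4 set g(n) = (n - (1/4))^3*f(n) = 5/(n + 11/9).
Order-3 pole: residue = g''(a)/2; g''(1/4) = 466560/148877, so the residue is 233280/148877.


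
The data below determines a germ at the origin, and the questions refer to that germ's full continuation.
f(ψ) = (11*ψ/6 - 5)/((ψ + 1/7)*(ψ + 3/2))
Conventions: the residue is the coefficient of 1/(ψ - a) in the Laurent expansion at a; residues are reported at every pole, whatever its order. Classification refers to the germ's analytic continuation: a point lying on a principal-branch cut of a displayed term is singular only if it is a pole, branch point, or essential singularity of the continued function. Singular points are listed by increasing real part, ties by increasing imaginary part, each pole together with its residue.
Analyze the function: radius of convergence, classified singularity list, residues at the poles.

Denominator factor (ψ + 3/2): pole of order 1 at -3/2, modulus 3/2.
Denominator factor (ψ + 1/7): pole of order 1 at -1/7, modulus 1/7.
The radius of convergence is the smallest modulus among the singular points: 1/7.
At the order-1 pole -3/2 set g(ψ) = (ψ - (-3/2))*f(ψ) = (11*ψ/6 - 5)/(ψ + 1/7).
Simple pole: residue = g(a) at a = -3/2, which is 217/38.
At the order-1 pole -1/7 set g(ψ) = (ψ - (-1/7))*f(ψ) = (11*ψ/6 - 5)/(ψ + 3/2).
Simple pole: residue = g(a) at a = -1/7, which is -221/57.
List the singular points by increasing real part (a conjugate pair: the negative imaginary part first).

Radius of convergence at 0: 1/7.
At -3/2: a pole of order 1; residue 217/38.
At -1/7: a pole of order 1; residue -221/57.


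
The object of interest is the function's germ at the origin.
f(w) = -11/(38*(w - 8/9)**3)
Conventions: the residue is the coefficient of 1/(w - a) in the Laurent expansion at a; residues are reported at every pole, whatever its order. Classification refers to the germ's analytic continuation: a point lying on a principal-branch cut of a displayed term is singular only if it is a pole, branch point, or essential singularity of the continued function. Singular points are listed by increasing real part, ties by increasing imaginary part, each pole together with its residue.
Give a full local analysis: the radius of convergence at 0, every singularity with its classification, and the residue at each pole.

Denominator factor (w - 8/9)^3: pole of order 3 at 8/9, modulus 8/9.
The radius of convergence is the smallest modulus among the singular points: 8/9.
At the order-3 pole 8/9 set g(w) = (w - (8/9))^3*f(w) = -11/38.
Order-3 pole: residue = g''(a)/2; g''(8/9) = 0, so the residue is 0.

Radius of convergence at 0: 8/9.
At 8/9: a pole of order 3; residue 0.


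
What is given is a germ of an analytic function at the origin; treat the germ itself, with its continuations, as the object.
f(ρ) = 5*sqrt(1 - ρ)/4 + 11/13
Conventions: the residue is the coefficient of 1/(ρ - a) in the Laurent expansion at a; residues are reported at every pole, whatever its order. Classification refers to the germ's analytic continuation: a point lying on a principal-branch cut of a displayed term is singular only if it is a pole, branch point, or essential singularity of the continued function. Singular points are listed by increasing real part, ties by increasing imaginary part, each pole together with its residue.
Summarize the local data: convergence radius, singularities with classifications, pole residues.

Branch term (5/4)*sqrt(1 - ρ/(1)): its argument vanishes at ρ = 1, a square-root branch point, modulus 1.
The radius of convergence is the smallest modulus among the singular points: 1.

Radius of convergence at 0: 1.
At 1: an algebraic (square-root) branch point.


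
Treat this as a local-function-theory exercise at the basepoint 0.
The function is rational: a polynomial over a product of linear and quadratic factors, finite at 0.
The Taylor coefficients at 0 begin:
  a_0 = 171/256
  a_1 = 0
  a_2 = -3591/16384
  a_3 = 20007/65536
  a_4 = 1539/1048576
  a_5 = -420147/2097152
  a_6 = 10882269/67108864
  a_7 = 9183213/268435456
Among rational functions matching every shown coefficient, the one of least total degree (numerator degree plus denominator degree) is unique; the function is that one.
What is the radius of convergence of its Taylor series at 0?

The radius of convergence is (2/3)*sqrt(3).

No rational of total degree below 4 reproduces all 8 coefficients; solving the [0/4] Pade equations on them gives f(y) = 19/(3*(y - 8/3)**2*(y**2 + y + 4/3)), whose expansion matches every shown term.
Denominator factor (y - 8/3)^2: pole of order 2 at 8/3, modulus 8/3.
Denominator factor (y**2 + y + 4/3): discriminant -13/3, complex-conjugate roots (-1/2) + ((1/6)*sqrt(39))*i and (-1/2) - ((1/6)*sqrt(39))*i; poles of order 1, moduli (2/3)*sqrt(3) and (2/3)*sqrt(3).
The radius of convergence is the smallest modulus among the singular points: (2/3)*sqrt(3).


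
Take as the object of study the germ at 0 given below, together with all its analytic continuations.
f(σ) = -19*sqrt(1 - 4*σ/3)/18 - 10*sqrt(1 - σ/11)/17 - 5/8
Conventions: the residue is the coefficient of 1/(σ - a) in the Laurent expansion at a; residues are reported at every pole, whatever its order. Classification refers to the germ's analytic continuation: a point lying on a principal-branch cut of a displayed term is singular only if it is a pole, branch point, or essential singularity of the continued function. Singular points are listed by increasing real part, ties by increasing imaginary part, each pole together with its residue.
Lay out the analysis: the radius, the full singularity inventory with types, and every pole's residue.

Radius of convergence at 0: 3/4.
At 3/4: an algebraic (square-root) branch point.
At 11: an algebraic (square-root) branch point.

Branch term (-19/18)*sqrt(1 - σ/(3/4)): its argument vanishes at σ = 3/4, a square-root branch point, modulus 3/4.
Branch term (-10/17)*sqrt(1 - σ/(11)): its argument vanishes at σ = 11, a square-root branch point, modulus 11.
The radius of convergence is the smallest modulus among the singular points: 3/4.
List the singular points by increasing real part (a conjugate pair: the negative imaginary part first).


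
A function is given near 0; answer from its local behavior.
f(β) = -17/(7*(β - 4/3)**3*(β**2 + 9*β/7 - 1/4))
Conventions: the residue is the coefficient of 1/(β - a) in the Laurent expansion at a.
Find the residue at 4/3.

The residue is -481112784/545338513.

At the order-3 pole 4/3 set g(β) = (β - (4/3))^3*f(β) = -17/(7*(β**2 + 9*β/7 - 1/4)).
Order-3 pole: residue = g''(a)/2; g''(4/3) = -962225568/545338513, so the residue is -481112784/545338513.


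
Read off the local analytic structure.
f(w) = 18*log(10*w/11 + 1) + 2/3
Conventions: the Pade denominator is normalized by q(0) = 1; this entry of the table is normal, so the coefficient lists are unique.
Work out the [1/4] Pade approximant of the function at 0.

The Pade approximant has numerator coefficients [2/3, 22884218/1372899]; denominator coefficients [1, 209299/457633, -346680/5033963, 1730250/55373593, -10674000/609109523].

Taylor coefficients needed (expand at 0): a_0 = 2/3, a_1 = 180/11, a_2 = -900/121, a_3 = 6000/1331, a_4 = -45000/14641, a_5 = 360000/161051.
Write the denominator as Q(w) = 1 + q1*w + q2*w^2 + q3*w^3 + q4*w^4. Requiring Q*f - P = O(w^6) with deg P <= 1 kills the coefficients of w^2..w^5 in Q*f:
  w^2: a_2 + q1*a_1 + q2*a_0 = 0, i.e. -900/121 + (180/11)*q1 + (2/3)*q2 = 0.
  w^3: a_3 + q1*a_2 + q2*a_1 + q3*a_0 = 0, i.e. 6000/1331 + (-900/121)*q1 + (180/11)*q2 + (2/3)*q3 = 0.
  w^4: a_4 + q1*a_3 + q2*a_2 + q3*a_1 + q4*a_0 = 0, i.e. -45000/14641 + (6000/1331)*q1 + (-900/121)*q2 + (180/11)*q3 + (2/3)*q4 = 0.
  w^5: a_5 + q1*a_4 + q2*a_3 + q3*a_2 + q4*a_1 = 0, i.e. 360000/161051 + (-45000/14641)*q1 + (6000/1331)*q2 + (-900/121)*q3 + (180/11)*q4 = 0.
Solving this linear system: q1 = 209299/457633, q2 = -346680/5033963, q3 = 1730250/55373593, q4 = -10674000/609109523.
The numerator is Q*f truncated at degree 1: P0 = a_0 = 2/3; P1 = a_1 + q1*a_0 = 22884218/1372899.


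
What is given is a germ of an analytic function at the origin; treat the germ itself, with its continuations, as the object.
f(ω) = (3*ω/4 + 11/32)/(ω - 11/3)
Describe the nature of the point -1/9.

The point is a regular point.

Denominator factors: ω - 11/3 = -34/9 at ω = -1/9 — none vanishes.
So the germ continues analytically to -1/9.


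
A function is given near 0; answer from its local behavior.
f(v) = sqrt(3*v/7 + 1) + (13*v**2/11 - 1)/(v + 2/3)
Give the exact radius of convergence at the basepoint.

Denominator factor (v + 2/3): pole of order 1 at -2/3, modulus 2/3.
Branch term (1)*sqrt(1 - v/(-7/3)): its argument vanishes at v = -7/3, a square-root branch point, modulus 7/3.
The radius of convergence is the smallest modulus among the singular points: 2/3.

The radius of convergence is 2/3.


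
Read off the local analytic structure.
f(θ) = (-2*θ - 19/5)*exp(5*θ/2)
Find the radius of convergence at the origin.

The factor exp(5*θ/2) is entire and contributes no finite singular point.
The polynomial part has no poles.
No finite singular points: the Taylor series at 0 converges everywhere.

The radius of convergence is infinite.


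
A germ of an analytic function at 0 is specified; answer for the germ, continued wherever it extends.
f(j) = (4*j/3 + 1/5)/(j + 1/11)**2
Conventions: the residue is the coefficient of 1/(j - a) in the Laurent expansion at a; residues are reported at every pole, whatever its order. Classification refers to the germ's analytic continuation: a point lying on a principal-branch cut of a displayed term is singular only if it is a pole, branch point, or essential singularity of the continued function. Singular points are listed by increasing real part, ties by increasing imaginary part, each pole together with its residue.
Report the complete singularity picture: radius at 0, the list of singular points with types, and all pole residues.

Radius of convergence at 0: 1/11.
At -1/11: a pole of order 2; residue 4/3.

Denominator factor (j + 1/11)^2: pole of order 2 at -1/11, modulus 1/11.
The radius of convergence is the smallest modulus among the singular points: 1/11.
At the order-2 pole -1/11 set g(j) = (j - (-1/11))^2*f(j) = 4*j/3 + 1/5.
Order-2 pole: residue = g'(a); g'(-1/11) = 4/3, so the residue is 4/3.


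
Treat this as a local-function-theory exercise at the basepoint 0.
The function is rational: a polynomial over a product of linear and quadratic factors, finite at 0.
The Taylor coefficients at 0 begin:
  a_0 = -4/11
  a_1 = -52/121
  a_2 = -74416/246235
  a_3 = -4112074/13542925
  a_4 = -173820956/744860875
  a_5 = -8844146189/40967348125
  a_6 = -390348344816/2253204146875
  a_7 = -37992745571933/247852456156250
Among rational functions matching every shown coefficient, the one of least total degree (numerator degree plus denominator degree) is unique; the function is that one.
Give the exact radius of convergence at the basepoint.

The radius of convergence is -2/11 + (1/11)*sqrt(246).

No rational of total degree below 5 reproduces all 8 coefficients; solving the [2/3] Pade equations on them gives f(η) = (23*η**2/37 - 2*η/11 - 10/11)/((η - 5/4)*(η**2 + 4*η/11 - 2)), whose expansion matches every shown term.
Denominator factor (η - 5/4): pole of order 1 at 5/4, modulus 5/4.
Denominator factor (η**2 + 4*η/11 - 2): discriminant 984/121, real irrational roots -2/11 + (1/11)*sqrt(246) and -2/11 - (1/11)*sqrt(246); poles of order 1, moduli -2/11 + (1/11)*sqrt(246) and 2/11 + (1/11)*sqrt(246).
The radius of convergence is the smallest modulus among the singular points: -2/11 + (1/11)*sqrt(246).


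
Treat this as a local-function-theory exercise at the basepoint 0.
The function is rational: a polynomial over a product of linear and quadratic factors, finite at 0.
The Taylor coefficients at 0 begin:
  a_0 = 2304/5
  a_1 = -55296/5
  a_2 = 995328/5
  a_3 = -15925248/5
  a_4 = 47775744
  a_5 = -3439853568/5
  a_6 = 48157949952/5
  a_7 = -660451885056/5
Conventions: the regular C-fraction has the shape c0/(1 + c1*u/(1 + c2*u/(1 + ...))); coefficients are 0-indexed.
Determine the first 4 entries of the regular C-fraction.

Taylor coefficients (read off): a_0 = 2304/5, a_1 = -55296/5, a_2 = 995328/5, a_3 = -15925248/5.
c0 = a_0 = 2304/5. Peel one level at a time: if S = 1 + c*u/S' with S'(0) = 1, then c is the u-coefficient of S and S' = c*u/(S - 1).
S_1 = c0/f = 1 + (24)*u + (144)*u^2 + ...; c1 = 24.
S_2 = c1*u/(S_1 - 1) = 1 + (-6)*u + (36)*u^2 + ...; c2 = -6.
S_3 = c2*u/(S_2 - 1) = 1 + (6)*u + ...; c3 = 6.

The regular C-fraction coefficients are [2304/5, 24, -6, 6].


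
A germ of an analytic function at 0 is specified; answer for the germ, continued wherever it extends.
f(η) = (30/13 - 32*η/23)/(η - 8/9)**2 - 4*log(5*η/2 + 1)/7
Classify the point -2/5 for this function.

The point is a logarithmic branch point.

The term (-4/7)*log(1 - η/(-2/5)) has argument 1 - -2/5/(-2/5) = 0 at -2/5: a logarithmic (infinitely-sheeted) branch point; the remaining terms are analytic or single-valued there.


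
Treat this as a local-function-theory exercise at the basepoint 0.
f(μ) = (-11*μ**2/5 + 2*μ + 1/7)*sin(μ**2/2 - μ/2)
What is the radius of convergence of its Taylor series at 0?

The radius of convergence is infinite.

The factor sin(μ**2/2 - μ/2) is entire and contributes no finite singular point.
The polynomial part has no poles.
No finite singular points: the Taylor series at 0 converges everywhere.


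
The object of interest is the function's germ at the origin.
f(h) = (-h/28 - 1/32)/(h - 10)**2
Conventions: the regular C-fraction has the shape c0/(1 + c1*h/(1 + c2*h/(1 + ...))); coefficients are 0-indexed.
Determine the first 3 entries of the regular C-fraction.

The regular C-fraction coefficients are [-1/3200, -47/35, 7569/6580].

Taylor coefficients (expand at 0): a_0 = -1/3200, a_1 = -47/112000, a_2 = -181/2240000.
c0 = a_0 = -1/3200. Peel one level at a time: if S = 1 + c*h/S' with S'(0) = 1, then c is the h-coefficient of S and S' = c*h/(S - 1).
S_1 = c0/f = 1 + (-47/35)*h + (7569/4900)*h^2 + ...; c1 = -47/35.
S_2 = c1*h/(S_1 - 1) = 1 + (7569/6580)*h + ...; c2 = 7569/6580.


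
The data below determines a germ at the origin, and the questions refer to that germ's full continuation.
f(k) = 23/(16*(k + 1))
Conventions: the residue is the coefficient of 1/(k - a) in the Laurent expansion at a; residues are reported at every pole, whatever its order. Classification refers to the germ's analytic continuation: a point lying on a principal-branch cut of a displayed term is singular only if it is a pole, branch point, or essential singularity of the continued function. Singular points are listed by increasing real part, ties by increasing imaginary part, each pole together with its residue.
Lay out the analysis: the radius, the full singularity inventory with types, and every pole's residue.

Denominator factor (k + 1): pole of order 1 at -1, modulus 1.
The radius of convergence is the smallest modulus among the singular points: 1.
At the order-1 pole -1 set g(k) = (k - (-1))*f(k) = 23/16.
Simple pole: residue = g(a) at a = -1, which is 23/16.

Radius of convergence at 0: 1.
At -1: a pole of order 1; residue 23/16.


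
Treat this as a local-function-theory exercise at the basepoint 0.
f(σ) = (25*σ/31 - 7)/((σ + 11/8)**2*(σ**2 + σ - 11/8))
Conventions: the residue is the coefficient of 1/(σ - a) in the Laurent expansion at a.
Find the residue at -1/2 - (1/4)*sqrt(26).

The residue is 944928/93775 + (2538464/1219075)*sqrt(26).

The factor σ**2 + σ - 11/8 splits as (σ - a)(σ - a') with a = -1/2 - (1/4)*sqrt(26), a' = -1/2 + (1/4)*sqrt(26). At the order-1 pole a set g(σ) = (σ - a)*f(σ) = [(25*σ/31 - 7)/(σ + 11/8)**2] / (σ - a').
Simple pole: residue = g(a) at a = -1/2 - (1/4)*sqrt(26), which is 944928/93775 + (2538464/1219075)*sqrt(26).


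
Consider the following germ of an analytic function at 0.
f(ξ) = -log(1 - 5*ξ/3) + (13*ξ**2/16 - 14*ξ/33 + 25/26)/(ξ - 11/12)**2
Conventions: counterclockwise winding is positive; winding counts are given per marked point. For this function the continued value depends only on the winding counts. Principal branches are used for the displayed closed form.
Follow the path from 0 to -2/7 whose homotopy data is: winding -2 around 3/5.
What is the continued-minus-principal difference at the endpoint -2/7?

The rational part is single-valued and drops out of the difference; each branch term changes only by its own monodromy.
(-1)*log(1 - ξ/(3/5)): each positive loop around 3/5 adds 2*pi*i to the log, so winding -2 contributes (-1)*(-2)*2*pi*i = (4)*pi*i.
Summing the contributions at ξ = -2/7 gives (4)*pi*i.

Continued minus principal equals (4)*pi*i.


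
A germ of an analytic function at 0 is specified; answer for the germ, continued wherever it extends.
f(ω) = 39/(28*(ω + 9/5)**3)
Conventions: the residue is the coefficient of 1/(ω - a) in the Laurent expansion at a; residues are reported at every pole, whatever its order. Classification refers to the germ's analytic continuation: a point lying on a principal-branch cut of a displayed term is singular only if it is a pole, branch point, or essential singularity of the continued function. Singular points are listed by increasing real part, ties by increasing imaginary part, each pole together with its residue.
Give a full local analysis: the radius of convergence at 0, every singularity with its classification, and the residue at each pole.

Denominator factor (ω + 9/5)^3: pole of order 3 at -9/5, modulus 9/5.
The radius of convergence is the smallest modulus among the singular points: 9/5.
At the order-3 pole -9/5 set g(ω) = (ω - (-9/5))^3*f(ω) = 39/28.
Order-3 pole: residue = g''(a)/2; g''(-9/5) = 0, so the residue is 0.

Radius of convergence at 0: 9/5.
At -9/5: a pole of order 3; residue 0.


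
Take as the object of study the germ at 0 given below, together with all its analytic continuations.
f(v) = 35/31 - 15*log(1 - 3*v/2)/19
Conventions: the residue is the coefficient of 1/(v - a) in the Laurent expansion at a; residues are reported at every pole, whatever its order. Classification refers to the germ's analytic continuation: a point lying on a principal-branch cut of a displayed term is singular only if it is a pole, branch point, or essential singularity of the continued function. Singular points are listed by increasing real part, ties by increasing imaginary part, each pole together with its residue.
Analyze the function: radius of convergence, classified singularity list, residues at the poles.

Branch term (-15/19)*log(1 - v/(2/3)): its argument vanishes at v = 2/3, a logarithmic branch point, modulus 2/3.
The radius of convergence is the smallest modulus among the singular points: 2/3.

Radius of convergence at 0: 2/3.
At 2/3: a logarithmic branch point.


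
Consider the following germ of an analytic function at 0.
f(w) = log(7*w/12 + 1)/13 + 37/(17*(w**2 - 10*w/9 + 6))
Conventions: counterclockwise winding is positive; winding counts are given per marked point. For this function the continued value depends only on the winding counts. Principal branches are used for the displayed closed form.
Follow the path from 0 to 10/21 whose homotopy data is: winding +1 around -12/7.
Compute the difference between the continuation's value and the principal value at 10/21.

The rational part is single-valued and drops out of the difference; each branch term changes only by its own monodromy.
(1/13)*log(1 - w/(-12/7)): each positive loop around -12/7 adds 2*pi*i to the log, so winding +1 contributes (1/13)*(1)*2*pi*i = (2/13)*pi*i.
Summing the contributions at w = 10/21 gives (2/13)*pi*i.

Continued minus principal equals (2/13)*pi*i.


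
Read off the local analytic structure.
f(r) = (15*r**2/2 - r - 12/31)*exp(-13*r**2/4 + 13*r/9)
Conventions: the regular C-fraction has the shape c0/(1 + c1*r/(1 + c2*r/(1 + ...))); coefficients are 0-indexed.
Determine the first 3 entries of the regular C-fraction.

The regular C-fraction coefficients are [-12/31, -145/36, 44159/5220].

Taylor coefficients (expand at 0): a_0 = -12/31, a_1 = -145/93, a_2 = 11567/1674.
c0 = a_0 = -12/31. Peel one level at a time: if S = 1 + c*r/S' with S'(0) = 1, then c is the r-coefficient of S and S' = c*r/(S - 1).
S_1 = c0/f = 1 + (-145/36)*r + (44159/1296)*r^2 + ...; c1 = -145/36.
S_2 = c1*r/(S_1 - 1) = 1 + (44159/5220)*r + ...; c2 = 44159/5220.


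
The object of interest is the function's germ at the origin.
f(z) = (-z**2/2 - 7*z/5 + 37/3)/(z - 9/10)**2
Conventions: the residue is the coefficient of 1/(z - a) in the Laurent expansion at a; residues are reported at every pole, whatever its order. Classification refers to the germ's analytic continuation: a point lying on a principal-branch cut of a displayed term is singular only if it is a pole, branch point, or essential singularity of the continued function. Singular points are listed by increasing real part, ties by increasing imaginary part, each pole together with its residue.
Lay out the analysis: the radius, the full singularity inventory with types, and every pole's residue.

Denominator factor (z - 9/10)^2: pole of order 2 at 9/10, modulus 9/10.
The radius of convergence is the smallest modulus among the singular points: 9/10.
At the order-2 pole 9/10 set g(z) = (z - (9/10))^2*f(z) = -z**2/2 - 7*z/5 + 37/3.
Order-2 pole: residue = g'(a); g'(9/10) = -23/10, so the residue is -23/10.

Radius of convergence at 0: 9/10.
At 9/10: a pole of order 2; residue -23/10.


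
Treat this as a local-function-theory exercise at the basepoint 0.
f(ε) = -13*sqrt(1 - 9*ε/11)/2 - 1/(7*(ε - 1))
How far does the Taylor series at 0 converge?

The radius of convergence is 1.

Denominator factor (ε - 1): pole of order 1 at 1, modulus 1.
Branch term (-13/2)*sqrt(1 - ε/(11/9)): its argument vanishes at ε = 11/9, a square-root branch point, modulus 11/9.
The radius of convergence is the smallest modulus among the singular points: 1.


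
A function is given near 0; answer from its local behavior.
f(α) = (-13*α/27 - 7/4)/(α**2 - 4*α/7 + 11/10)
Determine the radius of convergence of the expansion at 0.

Denominator factor (α**2 - 4*α/7 + 11/10): discriminant -998/245, complex-conjugate roots (2/7) + ((1/70)*sqrt(4990))*i and (2/7) - ((1/70)*sqrt(4990))*i; poles of order 1, moduli (1/10)*sqrt(110) and (1/10)*sqrt(110).
The radius of convergence is the smallest modulus among the singular points: (1/10)*sqrt(110).

The radius of convergence is (1/10)*sqrt(110).


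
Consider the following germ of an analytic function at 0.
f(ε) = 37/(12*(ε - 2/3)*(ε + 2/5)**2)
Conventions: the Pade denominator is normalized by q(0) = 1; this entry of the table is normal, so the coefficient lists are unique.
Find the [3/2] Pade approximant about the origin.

The Pade approximant has numerator coefficients [-925/32, -152625/64, 208125/256, -3121875/512]; denominator coefficients [1, 86, 2075/8].

Taylor coefficients needed (expand at 0): a_0 = -925/32, a_1 = 6475/64, a_2 = -24975/64, a_3 = 156325/128, a_4 = -1952675/512, a_5 = 11485725/1024.
Write the denominator as Q(ε) = 1 + q1*ε + q2*ε^2. Requiring Q*f - P = O(ε^6) with deg P <= 3 kills the coefficients of ε^4..ε^5 in Q*f:
  ε^4: a_4 + q1*a_3 + q2*a_2 = 0, i.e. -1952675/512 + (156325/128)*q1 + (-24975/64)*q2 = 0.
  ε^5: a_5 + q1*a_4 + q2*a_3 = 0, i.e. 11485725/1024 + (-1952675/512)*q1 + (156325/128)*q2 = 0.
Solving this linear system: q1 = 86, q2 = 2075/8.
The numerator is Q*f truncated at degree 3: P0 = a_0 = -925/32; P1 = a_1 + q1*a_0 = -152625/64; P2 = a_2 + q1*a_1 + q2*a_0 = 208125/256; P3 = a_3 + q1*a_2 + q2*a_1 = -3121875/512.


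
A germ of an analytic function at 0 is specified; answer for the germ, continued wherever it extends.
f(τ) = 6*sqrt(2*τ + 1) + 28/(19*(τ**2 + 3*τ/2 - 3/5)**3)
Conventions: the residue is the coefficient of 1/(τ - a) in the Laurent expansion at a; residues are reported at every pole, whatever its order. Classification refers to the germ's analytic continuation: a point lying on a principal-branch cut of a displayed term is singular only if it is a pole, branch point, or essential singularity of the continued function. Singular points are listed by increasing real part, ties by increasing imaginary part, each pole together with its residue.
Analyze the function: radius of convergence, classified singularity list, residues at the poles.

Denominator factor (τ**2 + 3*τ/2 - 3/5)^3: discriminant 93/20, real irrational roots -3/4 + (1/20)*sqrt(465) and -3/4 - (1/20)*sqrt(465); poles of order 3, moduli -3/4 + (1/20)*sqrt(465) and 3/4 + (1/20)*sqrt(465).
Branch term (6)*sqrt(1 - τ/(-1/2)): its argument vanishes at τ = -1/2, a square-root branch point, modulus 1/2.
The radius of convergence is the smallest modulus among the singular points: -3/4 + (1/20)*sqrt(465).
The branch term is analytic at -3/4 - (1/20)*sqrt(465) and contributes nothing to the residue; only the rational part matters.
The factor τ**2 + 3*τ/2 - 3/5 splits as (τ - a)(τ - a') with a = -3/4 - (1/20)*sqrt(465), a' = -3/4 + (1/20)*sqrt(465). At the order-3 pole a set g(τ) = (τ - a)^3*(rational part) = [28/19] / (τ - a')^3.
Order-3 pole: residue = g''(a)/2; g''(-3/4 - (1/20)*sqrt(465)) = -(89600/5094261)*sqrt(465), so the residue is -(44800/5094261)*sqrt(465).
The branch term is analytic at -3/4 + (1/20)*sqrt(465) and contributes nothing to the residue; only the rational part matters.
The factor τ**2 + 3*τ/2 - 3/5 splits as (τ - a)(τ - a') with a = -3/4 + (1/20)*sqrt(465), a' = -3/4 - (1/20)*sqrt(465). At the order-3 pole a set g(τ) = (τ - a)^3*(rational part) = [28/19] / (τ - a')^3.
Order-3 pole: residue = g''(a)/2; g''(-3/4 + (1/20)*sqrt(465)) = (89600/5094261)*sqrt(465), so the residue is (44800/5094261)*sqrt(465).
List the singular points by increasing real part (a conjugate pair: the negative imaginary part first).

Radius of convergence at 0: -3/4 + (1/20)*sqrt(465).
At -3/4 - (1/20)*sqrt(465): a pole of order 3; residue -(44800/5094261)*sqrt(465).
At -1/2: an algebraic (square-root) branch point.
At -3/4 + (1/20)*sqrt(465): a pole of order 3; residue (44800/5094261)*sqrt(465).


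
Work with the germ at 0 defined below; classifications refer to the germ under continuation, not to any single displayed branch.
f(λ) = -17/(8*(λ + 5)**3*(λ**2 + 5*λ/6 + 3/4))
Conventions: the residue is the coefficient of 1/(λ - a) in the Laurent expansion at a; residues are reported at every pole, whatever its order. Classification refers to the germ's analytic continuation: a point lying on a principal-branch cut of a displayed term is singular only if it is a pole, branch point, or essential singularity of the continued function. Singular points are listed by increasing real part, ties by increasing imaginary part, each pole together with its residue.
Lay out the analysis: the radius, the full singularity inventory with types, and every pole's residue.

Radius of convergence at 0: (1/2)*sqrt(3).
At -5: a pole of order 3; residue -229296/17373979.
At (-5/12) - ((1/12)*sqrt(83))*i: a pole of order 1; residue (114648/17373979) - ((1946670/1442040257)*sqrt(83))*i.
At (-5/12) + ((1/12)*sqrt(83))*i: a pole of order 1; residue (114648/17373979) + ((1946670/1442040257)*sqrt(83))*i.


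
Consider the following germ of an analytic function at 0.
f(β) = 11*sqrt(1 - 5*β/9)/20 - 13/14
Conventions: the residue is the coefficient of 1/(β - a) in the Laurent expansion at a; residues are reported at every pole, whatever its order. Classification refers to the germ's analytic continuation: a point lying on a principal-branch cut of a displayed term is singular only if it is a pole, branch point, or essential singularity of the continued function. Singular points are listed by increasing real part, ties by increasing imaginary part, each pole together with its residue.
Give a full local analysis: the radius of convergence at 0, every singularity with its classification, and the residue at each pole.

Branch term (11/20)*sqrt(1 - β/(9/5)): its argument vanishes at β = 9/5, a square-root branch point, modulus 9/5.
The radius of convergence is the smallest modulus among the singular points: 9/5.

Radius of convergence at 0: 9/5.
At 9/5: an algebraic (square-root) branch point.


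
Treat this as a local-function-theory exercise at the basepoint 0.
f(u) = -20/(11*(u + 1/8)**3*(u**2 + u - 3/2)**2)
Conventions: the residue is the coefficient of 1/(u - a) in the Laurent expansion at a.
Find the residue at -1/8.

The residue is -1646264320/1238059691.

At the order-3 pole -1/8 set g(u) = (u - (-1/8))^3*f(u) = -20/(11*(u**2 + u - 3/2)**2).
Order-3 pole: residue = g''(a)/2; g''(-1/8) = -3292528640/1238059691, so the residue is -1646264320/1238059691.


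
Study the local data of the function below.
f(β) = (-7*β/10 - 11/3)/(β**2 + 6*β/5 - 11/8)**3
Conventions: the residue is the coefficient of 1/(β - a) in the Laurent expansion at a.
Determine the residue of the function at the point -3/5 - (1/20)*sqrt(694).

The factor β**2 + 6*β/5 - 11/8 splits as (β - a)(β - a') with a = -3/5 - (1/20)*sqrt(694), a' = -3/5 + (1/20)*sqrt(694). At the order-3 pole a set g(β) = (β - a)^3*f(β) = [-7*β/10 - 11/3] / (β - a')^3.
Order-3 pole: residue = g''(a)/2; g''(-3/5 - (1/20)*sqrt(694)) = (487000/41781923)*sqrt(694), so the residue is (243500/41781923)*sqrt(694).

The residue is (243500/41781923)*sqrt(694).


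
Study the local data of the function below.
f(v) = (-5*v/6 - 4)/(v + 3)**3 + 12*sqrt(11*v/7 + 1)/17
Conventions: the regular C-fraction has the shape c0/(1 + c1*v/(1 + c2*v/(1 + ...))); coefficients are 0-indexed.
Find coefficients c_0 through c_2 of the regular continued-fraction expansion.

Taylor coefficients (expand at 0): a_0 = 256/459, a_1 = 12953/19278, a_2 = -19283/67473.
c0 = a_0 = 256/459. Peel one level at a time: if S = 1 + c*v/S' with S'(0) = 1, then c is the v-coefficient of S and S' = c*v/(S - 1).
S_1 = c0/f = 1 + (-12953/10752)*v + (227017585/115605504)*v^2 + ...; c1 = -12953/10752.
S_2 = c1*v/(S_1 - 1) = 1 + (227017585/139270656)*v + ...; c2 = 227017585/139270656.

The regular C-fraction coefficients are [256/459, -12953/10752, 227017585/139270656].


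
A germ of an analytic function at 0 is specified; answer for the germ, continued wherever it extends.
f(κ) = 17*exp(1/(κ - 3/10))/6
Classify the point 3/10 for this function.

The exponent 1/(κ - (3/10)) has a pole at 3/10, so exp(1/(κ - (3/10))) takes every nonzero value near it: an essential singularity (not a pole of any order).

The point is an essential singularity.


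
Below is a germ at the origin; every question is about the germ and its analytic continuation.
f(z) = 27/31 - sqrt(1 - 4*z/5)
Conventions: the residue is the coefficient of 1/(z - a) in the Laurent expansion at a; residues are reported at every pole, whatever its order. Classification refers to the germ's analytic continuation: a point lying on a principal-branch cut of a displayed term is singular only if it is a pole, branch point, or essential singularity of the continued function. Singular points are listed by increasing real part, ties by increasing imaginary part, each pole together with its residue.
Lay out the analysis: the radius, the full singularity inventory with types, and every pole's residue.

Radius of convergence at 0: 5/4.
At 5/4: an algebraic (square-root) branch point.

Branch term (-1)*sqrt(1 - z/(5/4)): its argument vanishes at z = 5/4, a square-root branch point, modulus 5/4.
The radius of convergence is the smallest modulus among the singular points: 5/4.


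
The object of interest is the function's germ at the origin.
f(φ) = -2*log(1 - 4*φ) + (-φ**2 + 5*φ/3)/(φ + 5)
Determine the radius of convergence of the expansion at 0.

The radius of convergence is 1/4.

Denominator factor (φ + 5): pole of order 1 at -5, modulus 5.
Branch term (-2)*log(1 - φ/(1/4)): its argument vanishes at φ = 1/4, a logarithmic branch point, modulus 1/4.
The radius of convergence is the smallest modulus among the singular points: 1/4.


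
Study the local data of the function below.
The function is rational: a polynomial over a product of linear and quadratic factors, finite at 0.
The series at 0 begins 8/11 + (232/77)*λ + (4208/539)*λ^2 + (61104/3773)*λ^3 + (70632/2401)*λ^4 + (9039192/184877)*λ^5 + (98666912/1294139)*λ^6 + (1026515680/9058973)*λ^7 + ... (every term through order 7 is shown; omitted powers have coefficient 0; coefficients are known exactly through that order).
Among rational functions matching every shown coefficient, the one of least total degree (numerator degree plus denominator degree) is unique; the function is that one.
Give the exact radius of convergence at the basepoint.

No rational of total degree below 4 reproduces all 8 coefficients; solving the [0/4] Pade equations on them gives f(λ) = 7/(11*(λ - 1)**3*(λ - 7/8)), whose expansion matches every shown term.
Denominator factor (λ - 7/8): pole of order 1 at 7/8, modulus 7/8.
Denominator factor (λ - 1)^3: pole of order 3 at 1, modulus 1.
The radius of convergence is the smallest modulus among the singular points: 7/8.

The radius of convergence is 7/8.


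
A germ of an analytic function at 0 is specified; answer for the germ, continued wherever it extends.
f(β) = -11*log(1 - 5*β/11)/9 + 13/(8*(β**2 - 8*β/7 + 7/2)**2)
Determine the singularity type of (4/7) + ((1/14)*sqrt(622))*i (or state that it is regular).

The denominator factor β**2 - 8*β/7 + 7/2 vanishes at (4/7) + ((1/14)*sqrt(622))*i and appears to the power 2; the numerator there equals 13/8, nonzero, and no other factor vanishes.
The branch terms are analytic at this point.
Hence a pole whose order is the multiplicity, 2.

The point is a pole of order 2.


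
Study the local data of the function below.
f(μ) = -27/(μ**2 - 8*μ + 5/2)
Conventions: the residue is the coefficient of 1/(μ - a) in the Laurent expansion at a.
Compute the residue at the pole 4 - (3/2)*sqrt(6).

The residue is (3/2)*sqrt(6).

The factor μ**2 - 8*μ + 5/2 splits as (μ - a)(μ - a') with a = 4 - (3/2)*sqrt(6), a' = 4 + (3/2)*sqrt(6). At the order-1 pole a set g(μ) = (μ - a)*f(μ) = [-27] / (μ - a').
Simple pole: residue = g(a) at a = 4 - (3/2)*sqrt(6), which is (3/2)*sqrt(6).


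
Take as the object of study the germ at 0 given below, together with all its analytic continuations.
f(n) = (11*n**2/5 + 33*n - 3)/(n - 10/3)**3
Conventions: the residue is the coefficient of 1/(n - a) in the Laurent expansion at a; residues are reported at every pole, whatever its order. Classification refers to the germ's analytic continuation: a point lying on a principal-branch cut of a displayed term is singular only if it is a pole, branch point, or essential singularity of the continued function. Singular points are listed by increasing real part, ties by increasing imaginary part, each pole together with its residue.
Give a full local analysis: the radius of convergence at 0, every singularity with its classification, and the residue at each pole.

Radius of convergence at 0: 10/3.
At 10/3: a pole of order 3; residue 11/5.

Denominator factor (n - 10/3)^3: pole of order 3 at 10/3, modulus 10/3.
The radius of convergence is the smallest modulus among the singular points: 10/3.
At the order-3 pole 10/3 set g(n) = (n - (10/3))^3*f(n) = 11*n**2/5 + 33*n - 3.
Order-3 pole: residue = g''(a)/2; g''(10/3) = 22/5, so the residue is 11/5.


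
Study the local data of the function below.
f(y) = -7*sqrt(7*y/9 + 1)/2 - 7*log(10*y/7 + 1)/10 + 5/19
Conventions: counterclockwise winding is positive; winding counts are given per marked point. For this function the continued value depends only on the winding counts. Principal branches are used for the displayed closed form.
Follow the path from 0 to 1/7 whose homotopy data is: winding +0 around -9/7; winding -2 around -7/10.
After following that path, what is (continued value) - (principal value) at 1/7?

The rational part is single-valued and drops out of the difference; each branch term changes only by its own monodromy.
(-7/10)*log(1 - y/(-7/10)): each positive loop around -7/10 adds 2*pi*i to the log, so winding -2 contributes (-7/10)*(-2)*2*pi*i = (14/5)*pi*i.
(-7/2)*sqrt(1 - y/(-9/7)): winding +0 is even, the square root returns to the same sheet, contribution 0.
Summing the contributions at y = 1/7 gives (14/5)*pi*i.

Continued minus principal equals (14/5)*pi*i.


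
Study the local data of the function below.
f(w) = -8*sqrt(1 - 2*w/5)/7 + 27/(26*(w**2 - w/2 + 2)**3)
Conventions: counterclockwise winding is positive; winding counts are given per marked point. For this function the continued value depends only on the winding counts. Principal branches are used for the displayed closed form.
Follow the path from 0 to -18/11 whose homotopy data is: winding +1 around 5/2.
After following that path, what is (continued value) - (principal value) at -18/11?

Continued minus principal equals (16/385)*sqrt(5005).

The rational part is single-valued and drops out of the difference; each branch term changes only by its own monodromy.
(-8/7)*sqrt(1 - w/(5/2)): winding +1 is odd, the square root flips sign, contributing -2*(-8/7)*sqrt(1 - (-18/11)/(5/2)) = -2*(-8/7)*sqrt(91/55) = (16/385)*sqrt(5005).
Summing the contributions at w = -18/11 gives (16/385)*sqrt(5005).


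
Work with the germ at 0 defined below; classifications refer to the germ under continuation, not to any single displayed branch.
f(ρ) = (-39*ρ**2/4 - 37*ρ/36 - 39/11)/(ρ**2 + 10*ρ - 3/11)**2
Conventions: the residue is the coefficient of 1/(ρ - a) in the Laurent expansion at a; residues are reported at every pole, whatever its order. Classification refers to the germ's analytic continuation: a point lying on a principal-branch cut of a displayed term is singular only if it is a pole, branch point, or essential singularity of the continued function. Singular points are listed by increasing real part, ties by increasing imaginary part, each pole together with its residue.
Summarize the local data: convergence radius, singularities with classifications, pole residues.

Denominator factor (ρ**2 + 10*ρ - 3/11)^2: discriminant 1112/11, real irrational roots -5 + (1/11)*sqrt(3058) and -5 - (1/11)*sqrt(3058); poles of order 2, moduli -5 + (1/11)*sqrt(3058) and 5 + (1/11)*sqrt(3058).
The radius of convergence is the smallest modulus among the singular points: -5 + (1/11)*sqrt(3058).
The factor ρ**2 + 10*ρ - 3/11 splits as (ρ - a)(ρ - a') with a = -5 - (1/11)*sqrt(3058), a' = -5 + (1/11)*sqrt(3058). At the order-2 pole a set g(ρ) = (ρ - a)^2*f(ρ) = [-39*ρ**2/4 - 37*ρ/36 - 39/11] / (ρ - a')^2.
Order-2 pole: residue = g'(a); g'(-5 - (1/11)*sqrt(3058)) = (421/2782224)*sqrt(3058), so the residue is (421/2782224)*sqrt(3058).
The factor ρ**2 + 10*ρ - 3/11 splits as (ρ - a)(ρ - a') with a = -5 + (1/11)*sqrt(3058), a' = -5 - (1/11)*sqrt(3058). At the order-2 pole a set g(ρ) = (ρ - a)^2*f(ρ) = [-39*ρ**2/4 - 37*ρ/36 - 39/11] / (ρ - a')^2.
Order-2 pole: residue = g'(a); g'(-5 + (1/11)*sqrt(3058)) = -(421/2782224)*sqrt(3058), so the residue is -(421/2782224)*sqrt(3058).
List the singular points by increasing real part (a conjugate pair: the negative imaginary part first).

Radius of convergence at 0: -5 + (1/11)*sqrt(3058).
At -5 - (1/11)*sqrt(3058): a pole of order 2; residue (421/2782224)*sqrt(3058).
At -5 + (1/11)*sqrt(3058): a pole of order 2; residue -(421/2782224)*sqrt(3058).
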